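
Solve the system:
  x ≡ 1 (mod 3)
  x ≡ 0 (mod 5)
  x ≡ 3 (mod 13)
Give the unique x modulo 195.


Moduli 3, 5, 13 are pairwise coprime; by CRT there is a unique solution modulo M = 3 · 5 · 13 = 195.
Solve pairwise, accumulating the modulus:
  Start with x ≡ 1 (mod 3).
  Combine with x ≡ 0 (mod 5): since gcd(3, 5) = 1, we get a unique residue mod 15.
    Write x = 1 + 3·t and substitute into x ≡ 0 (mod 5): 3·t ≡ 0 − 1 = -1 (mod 5).
    Reduce coefficients mod 5: 3·t ≡ 4 (mod 5).
    The inverse of 3 mod 5 is 2 (since 3·2 = 6 = 1·5 + 1), so t ≡ 2·4 = 8 ≡ 3 (mod 5).
    Then x = 1 + 3·3 = 10, valid modulo lcm(3, 5) = 15: x ≡ 10 (mod 15).
  Combine with x ≡ 3 (mod 13): since gcd(15, 13) = 1, we get a unique residue mod 195.
    Write x = 10 + 15·t and substitute into x ≡ 3 (mod 13): 15·t ≡ 3 − 10 = -7 (mod 13).
    Reduce coefficients mod 13: 2·t ≡ 6 (mod 13).
    The inverse of 2 mod 13 is 7 (since 2·7 = 14 = 1·13 + 1), so t ≡ 7·6 = 42 ≡ 3 (mod 13).
    Then x = 10 + 15·3 = 55, valid modulo lcm(15, 13) = 195: x ≡ 55 (mod 195).
Verify: 55 mod 3 = 1 ✓, 55 mod 5 = 0 ✓, 55 mod 13 = 3 ✓.

x ≡ 55 (mod 195).


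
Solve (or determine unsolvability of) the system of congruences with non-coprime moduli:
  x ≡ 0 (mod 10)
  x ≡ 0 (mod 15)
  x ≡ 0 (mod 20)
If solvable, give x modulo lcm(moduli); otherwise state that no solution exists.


Moduli 10, 15, 20 are not pairwise coprime, so CRT works modulo lcm(m_i) when all pairwise compatibility conditions hold.
Pairwise compatibility: gcd(m_i, m_j) must divide a_i - a_j for every pair.
Merge one congruence at a time:
  Start: x ≡ 0 (mod 10).
  Combine with x ≡ 0 (mod 15): gcd(10, 15) = 5; 0 - 0 = 0, which IS divisible by 5, so compatible.
    Write x = 0 + 10·t and substitute into x ≡ 0 (mod 15): 10·t ≡ 0 − 0 = 0 (mod 15).
    Divide the congruence (and modulus) by g = 5: 2·t ≡ 0 (mod 3).
    The inverse of 2 mod 3 is 2 (since 2·2 = 4 = 1·3 + 1), so t ≡ 2·0 = 0 ≡ 0 (mod 3).
    Then x = 0 + 10·0 = 0, valid modulo lcm(10, 15) = 30: x ≡ 0 (mod 30).
  Combine with x ≡ 0 (mod 20): gcd(30, 20) = 10; 0 - 0 = 0, which IS divisible by 10, so compatible.
    Write x = 0 + 30·t and substitute into x ≡ 0 (mod 20): 30·t ≡ 0 − 0 = 0 (mod 20).
    Divide the congruence (and modulus) by g = 10: 3·t ≡ 0 (mod 2).
    Reduce coefficients mod 2: 1·t ≡ 0 (mod 2).
    So t ≡ 0 (mod 2).
    Then x = 0 + 30·0 = 0, valid modulo lcm(30, 20) = 60: x ≡ 0 (mod 60).
Verify: 0 mod 10 = 0, 0 mod 15 = 0, 0 mod 20 = 0.

x ≡ 0 (mod 60).


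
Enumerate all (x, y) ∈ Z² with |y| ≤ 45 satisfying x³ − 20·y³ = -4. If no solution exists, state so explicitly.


The equation is x³ - 20y³ = -4. For fixed y, x³ = 20·y³ − 4, so a solution requires the RHS to be a perfect cube.
Strategy: iterate y from -45 to 45, compute RHS = 20·y³ − 4, and check whether it is a (positive or negative) perfect cube.
Check small values of y:
  y = 0: RHS = -4 is not a perfect cube.
  y = 1: RHS = 16 is not a perfect cube.
  y = -1: RHS = -24 is not a perfect cube.
  y = 2: RHS = 156 is not a perfect cube.
  y = -2: RHS = -164 is not a perfect cube.
  y = 3: RHS = 536 is not a perfect cube.
  y = -3: RHS = -544 is not a perfect cube.
Continuing the search up to |y| = 45 finds no solutions either.
No (x, y) in the scanned range satisfies the equation.

No integer solutions with |y| ≤ 45.


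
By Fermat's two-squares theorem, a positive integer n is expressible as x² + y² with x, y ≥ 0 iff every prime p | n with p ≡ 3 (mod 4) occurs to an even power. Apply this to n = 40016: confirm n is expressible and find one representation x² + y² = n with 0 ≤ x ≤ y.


Step 1: Factor n = 40016 = 2^4 · 41 · 61.
Step 2: Check the mod-4 condition on each prime factor: 2 = 2 (special); 41 ≡ 1 (mod 4), exponent 1; 61 ≡ 1 (mod 4), exponent 1.
All primes ≡ 3 (mod 4) appear to even exponent (or don't appear), so by the two-squares theorem n IS expressible as a sum of two squares.
Step 3: Build a representation. Group n = k² · m with k = 4 and m = 41 · 61 = 2501 (a product of primes ≡ 1 (mod 4)); a representation of m scales to one of n via (k·x)² + (k·y)² = k²(x² + y²). Each prime p ≡ 1 (mod 4) is itself a sum of two squares; find a² by testing p − a² for a perfect square:
  41: 41 − 1² = 40, 41 − 2² = 37, 41 − 3² = 32, 41 − 4² = 25 = 5² ⇒ 41 = 4² + 5².
  61: 61 − 1² = 60, 61 − 2² = 57, 61 − 3² = 52, 61 − 4² = 45, 61 − 5² = 36 = 6² ⇒ 61 = 5² + 6².
  Combine using the Brahmagupta–Fibonacci identity (a² + b²)(c² + d²) = (ac − bd)² + (ad + bc)² = (ac + bd)² + (ad − bc)²:
  41 · 61 = 2501: from (4² + 5²)(5² + 6²), take (4·5 − 5·6, 4·6 + 5·5) = (20 − 30, 24 + 25) = (-10, 49); dropping signs (only squares matter) gives (10, 49); check 10² + 49² = 100 + 2401 = 2501 ✓.
  Scale by k = 4: (4·10, 4·49) = (40, 196).
Step 4: Order so x ≤ y and verify: 40² + 196² = 1600 + 38416 = 40016 = n. ✓

n = 40016 = 40² + 196² (one valid representation with x ≤ y).


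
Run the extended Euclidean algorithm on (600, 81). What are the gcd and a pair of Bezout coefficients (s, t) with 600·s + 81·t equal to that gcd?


Euclidean algorithm on (600, 81) — divide until remainder is 0:
  600 = 7 · 81 + 33
  81 = 2 · 33 + 15
  33 = 2 · 15 + 3
  15 = 5 · 3 + 0
gcd(600, 81) = 3.
Track Bezout coefficients alongside the remainders: start with r₀ = 600 = a·1 + b·0 (s = 1, t = 0) and r₁ = 81 = a·0 + b·1 (s = 0, t = 1); each new remainder r_{k+1} = r_{k-1} − q_k·r_k inherits s_{k+1} = s_{k-1} − q_k·s_k, t_{k+1} = t_{k-1} − q_k·t_k, so r_k = a·s_k + b·t_k at every step:
  q = 7: r = 33, s = 1 − 7·0 = 1, t = 0 − 7·1 = -7  (check: 600·1 + 81·(-7) = 33)
  q = 2: r = 15, s = 0 − 2·1 = -2, t = 1 − 2·(-7) = 15  (check: 600·(-2) + 81·15 = 15)
  q = 2: r = 3, s = 1 − 2·(-2) = 5, t = -7 − 2·15 = -37  (check: 600·5 + 81·(-37) = 3)
The row with r = 3 (the gcd) gives the Bezout coefficients s = 5, t = -37.
Result: 600 · (5) + 81 · (-37) = 3.

gcd(600, 81) = 3; s = 5, t = -37 (check: 600·5 + 81·(-37) = 3).


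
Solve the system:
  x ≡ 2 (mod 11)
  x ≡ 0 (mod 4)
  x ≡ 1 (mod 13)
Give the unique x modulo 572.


Moduli 11, 4, 13 are pairwise coprime; by CRT there is a unique solution modulo M = 11 · 4 · 13 = 572.
Solve pairwise, accumulating the modulus:
  Start with x ≡ 2 (mod 11).
  Combine with x ≡ 0 (mod 4): since gcd(11, 4) = 1, we get a unique residue mod 44.
    Write x = 2 + 11·t and substitute into x ≡ 0 (mod 4): 11·t ≡ 0 − 2 = -2 (mod 4).
    Reduce coefficients mod 4: 3·t ≡ 2 (mod 4).
    The inverse of 3 mod 4 is 3 (since 3·3 = 9 = 2·4 + 1), so t ≡ 3·2 = 6 ≡ 2 (mod 4).
    Then x = 2 + 11·2 = 24, valid modulo lcm(11, 4) = 44: x ≡ 24 (mod 44).
  Combine with x ≡ 1 (mod 13): since gcd(44, 13) = 1, we get a unique residue mod 572.
    Write x = 24 + 44·t and substitute into x ≡ 1 (mod 13): 44·t ≡ 1 − 24 = -23 (mod 13).
    Reduce coefficients mod 13: 5·t ≡ 3 (mod 13).
    The inverse of 5 mod 13 is 8 (since 5·8 = 40 = 3·13 + 1), so t ≡ 8·3 = 24 ≡ 11 (mod 13).
    Then x = 24 + 44·11 = 508, valid modulo lcm(44, 13) = 572: x ≡ 508 (mod 572).
Verify: 508 mod 11 = 2 ✓, 508 mod 4 = 0 ✓, 508 mod 13 = 1 ✓.

x ≡ 508 (mod 572).


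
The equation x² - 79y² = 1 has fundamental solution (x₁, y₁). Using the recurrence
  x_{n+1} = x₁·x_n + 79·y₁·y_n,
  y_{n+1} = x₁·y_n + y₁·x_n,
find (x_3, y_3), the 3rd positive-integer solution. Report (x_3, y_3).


Step 1: Find the fundamental solution (x₁, y₁) of x² - 79y² = 1.
  Expand √79 as a continued fraction. a₀ = ⌊√79⌋ = 8; iterate m_{k+1} = d_k·a_k − m_k, d_{k+1} = (79 − m_{k+1}²)/d_k, a_{k+1} = ⌊(a₀ + m_{k+1})/d_{k+1}⌋ (starting m₀ = 0, d₀ = 1), with convergents p_k = a_k·p_{k-1} + p_{k-2}, q_k = a_k·q_{k-1} + q_{k-2} (p₋₁ = 1, q₋₁ = 0):
  k = 0: a₀ = 8; p₀/q₀ = 8/1; p₀² − 79·q₀² = 64 − 79 = -15.
  k = 1: m = 8, d = 15, a = ⌊(8 + 8)/15⌋ = 1; p/q = (1·8 + 1)/(1·1 + 0) = 9/1; p² − 79·q² = 81 − 79 = 2.
  k = 2: m = 7, d = 2, a = ⌊(8 + 7)/2⌋ = 7; p/q = (7·9 + 8)/(7·1 + 1) = 71/8; p² − 79·q² = 5041 − 5056 = -15.
  k = 3: m = 7, d = 15, a = ⌊(8 + 7)/15⌋ = 1; p/q = (1·71 + 9)/(1·8 + 1) = 80/9; p² − 79·q² = 6400 − 6399 = 1.
  The first convergent with p² − 79·q² = 1 gives the fundamental solution (x₁, y₁) = (80, 9).
Step 2: Apply the recurrence (x_{n+1}, y_{n+1}) = (x₁x_n + 79y₁y_n, x₁y_n + y₁x_n) repeatedly.
  From (x_1, y_1) = (80, 9): x_2 = 80·80 + 79·9·9 = 12799; y_2 = 80·9 + 9·80 = 1440.
  From (x_2, y_2) = (12799, 1440): x_3 = 80·12799 + 79·9·1440 = 2047760; y_3 = 80·1440 + 9·12799 = 230391.
Step 3: Verify x_3² - 79·y_3² = 4193321017600 - 4193321017599 = 1 (should be 1). ✓

(x_1, y_1) = (80, 9); (x_3, y_3) = (2047760, 230391).


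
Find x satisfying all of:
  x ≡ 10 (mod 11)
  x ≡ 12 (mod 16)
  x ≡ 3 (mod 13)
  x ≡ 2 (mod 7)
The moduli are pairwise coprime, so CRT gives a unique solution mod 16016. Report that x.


Product of moduli M = 11 · 16 · 13 · 7 = 16016.
Merge one congruence at a time:
  Start: x ≡ 10 (mod 11).
  Combine with x ≡ 12 (mod 16); new modulus lcm = 176.
    Write x = 10 + 11·t and substitute into x ≡ 12 (mod 16): 11·t ≡ 12 − 10 = 2 (mod 16).
    The inverse of 11 mod 16 is 3 (since 11·3 = 33 = 2·16 + 1), so t ≡ 3·2 = 6 ≡ 6 (mod 16).
    Then x = 10 + 11·6 = 76, valid modulo lcm(11, 16) = 176: x ≡ 76 (mod 176).
  Combine with x ≡ 3 (mod 13); new modulus lcm = 2288.
    Write x = 76 + 176·t and substitute into x ≡ 3 (mod 13): 176·t ≡ 3 − 76 = -73 (mod 13).
    Reduce coefficients mod 13: 7·t ≡ 5 (mod 13).
    The inverse of 7 mod 13 is 2 (since 7·2 = 14 = 1·13 + 1), so t ≡ 2·5 = 10 ≡ 10 (mod 13).
    Then x = 76 + 176·10 = 1836, valid modulo lcm(176, 13) = 2288: x ≡ 1836 (mod 2288).
  Combine with x ≡ 2 (mod 7); new modulus lcm = 16016.
    Write x = 1836 + 2288·t and substitute into x ≡ 2 (mod 7): 2288·t ≡ 2 − 1836 = -1834 (mod 7).
    Reduce coefficients mod 7: 6·t ≡ 0 (mod 7).
    The inverse of 6 mod 7 is 6 (since 6·6 = 36 = 5·7 + 1), so t ≡ 6·0 = 0 ≡ 0 (mod 7).
    Then x = 1836 + 2288·0 = 1836, valid modulo lcm(2288, 7) = 16016: x ≡ 1836 (mod 16016).
Verify against each original: 1836 mod 11 = 10, 1836 mod 16 = 12, 1836 mod 13 = 3, 1836 mod 7 = 2.

x ≡ 1836 (mod 16016).


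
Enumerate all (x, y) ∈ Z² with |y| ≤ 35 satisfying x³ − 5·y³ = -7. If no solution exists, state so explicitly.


The equation is x³ - 5y³ = -7. For fixed y, x³ = 5·y³ − 7, so a solution requires the RHS to be a perfect cube.
Strategy: iterate y from -35 to 35, compute RHS = 5·y³ − 7, and check whether it is a (positive or negative) perfect cube.
Check small values of y:
  y = 0: RHS = -7 is not a perfect cube.
  y = 1: RHS = -2 is not a perfect cube.
  y = -1: RHS = -12 is not a perfect cube.
  y = 2: RHS = 33 is not a perfect cube.
  y = -2: RHS = -47 is not a perfect cube.
  y = 3: RHS = 128 is not a perfect cube.
  y = -3: RHS = -142 is not a perfect cube.
Continuing the search up to |y| = 35 finds no solutions either.
No (x, y) in the scanned range satisfies the equation.

No integer solutions with |y| ≤ 35.


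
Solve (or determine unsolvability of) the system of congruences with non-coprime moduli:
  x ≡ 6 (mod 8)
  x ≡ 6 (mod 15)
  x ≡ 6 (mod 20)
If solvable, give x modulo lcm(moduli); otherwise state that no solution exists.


Moduli 8, 15, 20 are not pairwise coprime, so CRT works modulo lcm(m_i) when all pairwise compatibility conditions hold.
Pairwise compatibility: gcd(m_i, m_j) must divide a_i - a_j for every pair.
Merge one congruence at a time:
  Start: x ≡ 6 (mod 8).
  Combine with x ≡ 6 (mod 15): gcd(8, 15) = 1; 6 - 6 = 0, which IS divisible by 1, so compatible.
    Write x = 6 + 8·t and substitute into x ≡ 6 (mod 15): 8·t ≡ 6 − 6 = 0 (mod 15).
    The inverse of 8 mod 15 is 2 (since 8·2 = 16 = 1·15 + 1), so t ≡ 2·0 = 0 ≡ 0 (mod 15).
    Then x = 6 + 8·0 = 6, valid modulo lcm(8, 15) = 120: x ≡ 6 (mod 120).
  Combine with x ≡ 6 (mod 20): gcd(120, 20) = 20; 6 - 6 = 0, which IS divisible by 20, so compatible.
    Write x = 6 + 120·t and substitute into x ≡ 6 (mod 20): 120·t ≡ 6 − 6 = 0 (mod 20).
    Divide the congruence (and modulus) by g = 20: 6·t ≡ 0 (mod 1).
    Modulo 1 every t works; take t = 0.
    Then x = 6 + 120·0 = 6, valid modulo lcm(120, 20) = 120: x ≡ 6 (mod 120).
Verify: 6 mod 8 = 6, 6 mod 15 = 6, 6 mod 20 = 6.

x ≡ 6 (mod 120).


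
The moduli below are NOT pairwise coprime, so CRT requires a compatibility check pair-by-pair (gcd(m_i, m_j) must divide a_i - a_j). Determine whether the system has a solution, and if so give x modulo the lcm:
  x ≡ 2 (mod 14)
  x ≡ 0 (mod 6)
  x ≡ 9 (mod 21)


Moduli 14, 6, 21 are not pairwise coprime, so CRT works modulo lcm(m_i) when all pairwise compatibility conditions hold.
Pairwise compatibility: gcd(m_i, m_j) must divide a_i - a_j for every pair.
Merge one congruence at a time:
  Start: x ≡ 2 (mod 14).
  Combine with x ≡ 0 (mod 6): gcd(14, 6) = 2; 0 - 2 = -2, which IS divisible by 2, so compatible.
    Write x = 2 + 14·t and substitute into x ≡ 0 (mod 6): 14·t ≡ 0 − 2 = -2 (mod 6).
    Divide the congruence (and modulus) by g = 2: 7·t ≡ -1 (mod 3).
    Reduce coefficients mod 3: 1·t ≡ 2 (mod 3).
    So t ≡ 2 (mod 3).
    Then x = 2 + 14·2 = 30, valid modulo lcm(14, 6) = 42: x ≡ 30 (mod 42).
  Combine with x ≡ 9 (mod 21): gcd(42, 21) = 21; 9 - 30 = -21, which IS divisible by 21, so compatible.
    Write x = 30 + 42·t and substitute into x ≡ 9 (mod 21): 42·t ≡ 9 − 30 = -21 (mod 21).
    Divide the congruence (and modulus) by g = 21: 2·t ≡ -1 (mod 1).
    Modulo 1 every t works; take t = 0.
    Then x = 30 + 42·0 = 30, valid modulo lcm(42, 21) = 42: x ≡ 30 (mod 42).
Verify: 30 mod 14 = 2, 30 mod 6 = 0, 30 mod 21 = 9.

x ≡ 30 (mod 42).


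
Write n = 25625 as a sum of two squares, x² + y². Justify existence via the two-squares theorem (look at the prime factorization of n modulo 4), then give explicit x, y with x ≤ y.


Step 1: Factor n = 25625 = 5^4 · 41.
Step 2: Check the mod-4 condition on each prime factor: 5 ≡ 1 (mod 4), exponent 4; 41 ≡ 1 (mod 4), exponent 1.
All primes ≡ 3 (mod 4) appear to even exponent (or don't appear), so by the two-squares theorem n IS expressible as a sum of two squares.
Step 3: Build a representation. Group n = k² · m with k = 5 and m = 5 · 5 · 41 = 1025 (a product of primes ≡ 1 (mod 4)); a representation of m scales to one of n via (k·x)² + (k·y)² = k²(x² + y²). Each prime p ≡ 1 (mod 4) is itself a sum of two squares; find a² by testing p − a² for a perfect square:
  5: 5 − 1² = 4 = 2² ⇒ 5 = 1² + 2².
  41: 41 − 1² = 40, 41 − 2² = 37, 41 − 3² = 32, 41 − 4² = 25 = 5² ⇒ 41 = 4² + 5².
  Combine using the Brahmagupta–Fibonacci identity (a² + b²)(c² + d²) = (ac − bd)² + (ad + bc)² = (ac + bd)² + (ad − bc)²:
  5 · 5 = 25: from (1² + 2²)(1² + 2²), take (1·1 − 2·2, 1·2 + 2·1) = (1 − 4, 2 + 2) = (-3, 4); dropping signs (only squares matter) gives (3, 4); check 3² + 4² = 9 + 16 = 25 ✓.
  25 · 41 = 1025: from (3² + 4²)(4² + 5²), take (3·4 − 4·5, 3·5 + 4·4) = (12 − 20, 15 + 16) = (-8, 31); dropping signs (only squares matter) gives (8, 31); check 8² + 31² = 64 + 961 = 1025 ✓.
  Scale by k = 5: (5·8, 5·31) = (40, 155).
Step 4: Order so x ≤ y and verify: 40² + 155² = 1600 + 24025 = 25625 = n. ✓

n = 25625 = 40² + 155² (one valid representation with x ≤ y).


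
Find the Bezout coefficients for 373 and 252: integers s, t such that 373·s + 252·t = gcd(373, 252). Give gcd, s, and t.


Euclidean algorithm on (373, 252) — divide until remainder is 0:
  373 = 1 · 252 + 121
  252 = 2 · 121 + 10
  121 = 12 · 10 + 1
  10 = 10 · 1 + 0
gcd(373, 252) = 1.
Track Bezout coefficients alongside the remainders: start with r₀ = 373 = a·1 + b·0 (s = 1, t = 0) and r₁ = 252 = a·0 + b·1 (s = 0, t = 1); each new remainder r_{k+1} = r_{k-1} − q_k·r_k inherits s_{k+1} = s_{k-1} − q_k·s_k, t_{k+1} = t_{k-1} − q_k·t_k, so r_k = a·s_k + b·t_k at every step:
  q = 1: r = 121, s = 1 − 1·0 = 1, t = 0 − 1·1 = -1  (check: 373·1 + 252·(-1) = 121)
  q = 2: r = 10, s = 0 − 2·1 = -2, t = 1 − 2·(-1) = 3  (check: 373·(-2) + 252·3 = 10)
  q = 12: r = 1, s = 1 − 12·(-2) = 25, t = -1 − 12·3 = -37  (check: 373·25 + 252·(-37) = 1)
The row with r = 1 (the gcd) gives the Bezout coefficients s = 25, t = -37.
Result: 373 · (25) + 252 · (-37) = 1.

gcd(373, 252) = 1; s = 25, t = -37 (check: 373·25 + 252·(-37) = 1).


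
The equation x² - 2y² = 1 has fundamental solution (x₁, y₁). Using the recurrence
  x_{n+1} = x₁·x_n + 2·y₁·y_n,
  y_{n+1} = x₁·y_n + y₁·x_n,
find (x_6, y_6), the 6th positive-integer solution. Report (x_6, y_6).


Step 1: Find the fundamental solution (x₁, y₁) of x² - 2y² = 1.
  Expand √2 as a continued fraction. a₀ = ⌊√2⌋ = 1; iterate m_{k+1} = d_k·a_k − m_k, d_{k+1} = (2 − m_{k+1}²)/d_k, a_{k+1} = ⌊(a₀ + m_{k+1})/d_{k+1}⌋ (starting m₀ = 0, d₀ = 1), with convergents p_k = a_k·p_{k-1} + p_{k-2}, q_k = a_k·q_{k-1} + q_{k-2} (p₋₁ = 1, q₋₁ = 0):
  k = 0: a₀ = 1; p₀/q₀ = 1/1; p₀² − 2·q₀² = 1 − 2 = -1.
  k = 1: m = 1, d = 1, a = ⌊(1 + 1)/1⌋ = 2; p/q = (2·1 + 1)/(2·1 + 0) = 3/2; p² − 2·q² = 9 − 8 = 1.
  The first convergent with p² − 2·q² = 1 gives the fundamental solution (x₁, y₁) = (3, 2).
Step 2: Apply the recurrence (x_{n+1}, y_{n+1}) = (x₁x_n + 2y₁y_n, x₁y_n + y₁x_n) repeatedly.
  From (x_1, y_1) = (3, 2): x_2 = 3·3 + 2·2·2 = 17; y_2 = 3·2 + 2·3 = 12.
  From (x_2, y_2) = (17, 12): x_3 = 3·17 + 2·2·12 = 99; y_3 = 3·12 + 2·17 = 70.
  From (x_3, y_3) = (99, 70): x_4 = 3·99 + 2·2·70 = 577; y_4 = 3·70 + 2·99 = 408.
  From (x_4, y_4) = (577, 408): x_5 = 3·577 + 2·2·408 = 3363; y_5 = 3·408 + 2·577 = 2378.
  From (x_5, y_5) = (3363, 2378): x_6 = 3·3363 + 2·2·2378 = 19601; y_6 = 3·2378 + 2·3363 = 13860.
Step 3: Verify x_6² - 2·y_6² = 384199201 - 384199200 = 1 (should be 1). ✓

(x_1, y_1) = (3, 2); (x_6, y_6) = (19601, 13860).


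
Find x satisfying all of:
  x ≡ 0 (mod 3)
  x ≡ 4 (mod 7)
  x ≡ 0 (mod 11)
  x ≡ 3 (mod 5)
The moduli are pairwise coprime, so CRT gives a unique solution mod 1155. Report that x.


Product of moduli M = 3 · 7 · 11 · 5 = 1155.
Merge one congruence at a time:
  Start: x ≡ 0 (mod 3).
  Combine with x ≡ 4 (mod 7); new modulus lcm = 21.
    Write x = 0 + 3·t and substitute into x ≡ 4 (mod 7): 3·t ≡ 4 − 0 = 4 (mod 7).
    The inverse of 3 mod 7 is 5 (since 3·5 = 15 = 2·7 + 1), so t ≡ 5·4 = 20 ≡ 6 (mod 7).
    Then x = 0 + 3·6 = 18, valid modulo lcm(3, 7) = 21: x ≡ 18 (mod 21).
  Combine with x ≡ 0 (mod 11); new modulus lcm = 231.
    Write x = 18 + 21·t and substitute into x ≡ 0 (mod 11): 21·t ≡ 0 − 18 = -18 (mod 11).
    Reduce coefficients mod 11: 10·t ≡ 4 (mod 11).
    The inverse of 10 mod 11 is 10 (since 10·10 = 100 = 9·11 + 1), so t ≡ 10·4 = 40 ≡ 7 (mod 11).
    Then x = 18 + 21·7 = 165, valid modulo lcm(21, 11) = 231: x ≡ 165 (mod 231).
  Combine with x ≡ 3 (mod 5); new modulus lcm = 1155.
    Write x = 165 + 231·t and substitute into x ≡ 3 (mod 5): 231·t ≡ 3 − 165 = -162 (mod 5).
    Reduce coefficients mod 5: 1·t ≡ 3 (mod 5).
    So t ≡ 3 (mod 5).
    Then x = 165 + 231·3 = 858, valid modulo lcm(231, 5) = 1155: x ≡ 858 (mod 1155).
Verify against each original: 858 mod 3 = 0, 858 mod 7 = 4, 858 mod 11 = 0, 858 mod 5 = 3.

x ≡ 858 (mod 1155).


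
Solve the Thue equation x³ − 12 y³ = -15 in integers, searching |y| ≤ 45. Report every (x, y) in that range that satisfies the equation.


The equation is x³ - 12y³ = -15. For fixed y, x³ = 12·y³ − 15, so a solution requires the RHS to be a perfect cube.
Strategy: iterate y from -45 to 45, compute RHS = 12·y³ − 15, and check whether it is a (positive or negative) perfect cube.
Check small values of y:
  y = 0: RHS = -15 is not a perfect cube.
  y = 1: RHS = -3 is not a perfect cube.
  y = -1: RHS = -27 = (-3)³ ⇒ x = -3 works.
  y = 2: RHS = 81 is not a perfect cube.
  y = -2: RHS = -111 is not a perfect cube.
  y = 3: RHS = 309 is not a perfect cube.
  y = -3: RHS = -339 is not a perfect cube.
Continuing the search up to |y| = 45 finds no further solutions beyond those listed.
Collected solutions: (-3, -1).

Solutions (with |y| ≤ 45): (-3, -1).


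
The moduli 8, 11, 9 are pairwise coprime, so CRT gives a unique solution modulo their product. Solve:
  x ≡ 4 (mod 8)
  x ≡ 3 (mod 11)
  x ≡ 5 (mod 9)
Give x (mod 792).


Moduli 8, 11, 9 are pairwise coprime; by CRT there is a unique solution modulo M = 8 · 11 · 9 = 792.
Solve pairwise, accumulating the modulus:
  Start with x ≡ 4 (mod 8).
  Combine with x ≡ 3 (mod 11): since gcd(8, 11) = 1, we get a unique residue mod 88.
    Write x = 4 + 8·t and substitute into x ≡ 3 (mod 11): 8·t ≡ 3 − 4 = -1 (mod 11).
    Reduce coefficients mod 11: 8·t ≡ 10 (mod 11).
    The inverse of 8 mod 11 is 7 (since 8·7 = 56 = 5·11 + 1), so t ≡ 7·10 = 70 ≡ 4 (mod 11).
    Then x = 4 + 8·4 = 36, valid modulo lcm(8, 11) = 88: x ≡ 36 (mod 88).
  Combine with x ≡ 5 (mod 9): since gcd(88, 9) = 1, we get a unique residue mod 792.
    Write x = 36 + 88·t and substitute into x ≡ 5 (mod 9): 88·t ≡ 5 − 36 = -31 (mod 9).
    Reduce coefficients mod 9: 7·t ≡ 5 (mod 9).
    The inverse of 7 mod 9 is 4 (since 7·4 = 28 = 3·9 + 1), so t ≡ 4·5 = 20 ≡ 2 (mod 9).
    Then x = 36 + 88·2 = 212, valid modulo lcm(88, 9) = 792: x ≡ 212 (mod 792).
Verify: 212 mod 8 = 4 ✓, 212 mod 11 = 3 ✓, 212 mod 9 = 5 ✓.

x ≡ 212 (mod 792).


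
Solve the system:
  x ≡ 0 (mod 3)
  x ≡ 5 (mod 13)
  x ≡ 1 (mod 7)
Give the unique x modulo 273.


Moduli 3, 13, 7 are pairwise coprime; by CRT there is a unique solution modulo M = 3 · 13 · 7 = 273.
Solve pairwise, accumulating the modulus:
  Start with x ≡ 0 (mod 3).
  Combine with x ≡ 5 (mod 13): since gcd(3, 13) = 1, we get a unique residue mod 39.
    Write x = 0 + 3·t and substitute into x ≡ 5 (mod 13): 3·t ≡ 5 − 0 = 5 (mod 13).
    The inverse of 3 mod 13 is 9 (since 3·9 = 27 = 2·13 + 1), so t ≡ 9·5 = 45 ≡ 6 (mod 13).
    Then x = 0 + 3·6 = 18, valid modulo lcm(3, 13) = 39: x ≡ 18 (mod 39).
  Combine with x ≡ 1 (mod 7): since gcd(39, 7) = 1, we get a unique residue mod 273.
    Write x = 18 + 39·t and substitute into x ≡ 1 (mod 7): 39·t ≡ 1 − 18 = -17 (mod 7).
    Reduce coefficients mod 7: 4·t ≡ 4 (mod 7).
    The inverse of 4 mod 7 is 2 (since 4·2 = 8 = 1·7 + 1), so t ≡ 2·4 = 8 ≡ 1 (mod 7).
    Then x = 18 + 39·1 = 57, valid modulo lcm(39, 7) = 273: x ≡ 57 (mod 273).
Verify: 57 mod 3 = 0 ✓, 57 mod 13 = 5 ✓, 57 mod 7 = 1 ✓.

x ≡ 57 (mod 273).


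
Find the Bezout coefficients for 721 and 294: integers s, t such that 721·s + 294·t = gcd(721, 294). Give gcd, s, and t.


Euclidean algorithm on (721, 294) — divide until remainder is 0:
  721 = 2 · 294 + 133
  294 = 2 · 133 + 28
  133 = 4 · 28 + 21
  28 = 1 · 21 + 7
  21 = 3 · 7 + 0
gcd(721, 294) = 7.
Track Bezout coefficients alongside the remainders: start with r₀ = 721 = a·1 + b·0 (s = 1, t = 0) and r₁ = 294 = a·0 + b·1 (s = 0, t = 1); each new remainder r_{k+1} = r_{k-1} − q_k·r_k inherits s_{k+1} = s_{k-1} − q_k·s_k, t_{k+1} = t_{k-1} − q_k·t_k, so r_k = a·s_k + b·t_k at every step:
  q = 2: r = 133, s = 1 − 2·0 = 1, t = 0 − 2·1 = -2  (check: 721·1 + 294·(-2) = 133)
  q = 2: r = 28, s = 0 − 2·1 = -2, t = 1 − 2·(-2) = 5  (check: 721·(-2) + 294·5 = 28)
  q = 4: r = 21, s = 1 − 4·(-2) = 9, t = -2 − 4·5 = -22  (check: 721·9 + 294·(-22) = 21)
  q = 1: r = 7, s = -2 − 1·9 = -11, t = 5 − 1·(-22) = 27  (check: 721·(-11) + 294·27 = 7)
The row with r = 7 (the gcd) gives the Bezout coefficients s = -11, t = 27.
Result: 721 · (-11) + 294 · (27) = 7.

gcd(721, 294) = 7; s = -11, t = 27 (check: 721·(-11) + 294·27 = 7).


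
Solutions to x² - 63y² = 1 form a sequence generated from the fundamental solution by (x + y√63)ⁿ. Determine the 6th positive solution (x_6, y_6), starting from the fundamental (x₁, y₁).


Step 1: Find the fundamental solution (x₁, y₁) of x² - 63y² = 1.
  Expand √63 as a continued fraction. a₀ = ⌊√63⌋ = 7; iterate m_{k+1} = d_k·a_k − m_k, d_{k+1} = (63 − m_{k+1}²)/d_k, a_{k+1} = ⌊(a₀ + m_{k+1})/d_{k+1}⌋ (starting m₀ = 0, d₀ = 1), with convergents p_k = a_k·p_{k-1} + p_{k-2}, q_k = a_k·q_{k-1} + q_{k-2} (p₋₁ = 1, q₋₁ = 0):
  k = 0: a₀ = 7; p₀/q₀ = 7/1; p₀² − 63·q₀² = 49 − 63 = -14.
  k = 1: m = 7, d = 14, a = ⌊(7 + 7)/14⌋ = 1; p/q = (1·7 + 1)/(1·1 + 0) = 8/1; p² − 63·q² = 64 − 63 = 1.
  The first convergent with p² − 63·q² = 1 gives the fundamental solution (x₁, y₁) = (8, 1).
Step 2: Apply the recurrence (x_{n+1}, y_{n+1}) = (x₁x_n + 63y₁y_n, x₁y_n + y₁x_n) repeatedly.
  From (x_1, y_1) = (8, 1): x_2 = 8·8 + 63·1·1 = 127; y_2 = 8·1 + 1·8 = 16.
  From (x_2, y_2) = (127, 16): x_3 = 8·127 + 63·1·16 = 2024; y_3 = 8·16 + 1·127 = 255.
  From (x_3, y_3) = (2024, 255): x_4 = 8·2024 + 63·1·255 = 32257; y_4 = 8·255 + 1·2024 = 4064.
  From (x_4, y_4) = (32257, 4064): x_5 = 8·32257 + 63·1·4064 = 514088; y_5 = 8·4064 + 1·32257 = 64769.
  From (x_5, y_5) = (514088, 64769): x_6 = 8·514088 + 63·1·64769 = 8193151; y_6 = 8·64769 + 1·514088 = 1032240.
Step 3: Verify x_6² - 63·y_6² = 67127723308801 - 67127723308800 = 1 (should be 1). ✓

(x_1, y_1) = (8, 1); (x_6, y_6) = (8193151, 1032240).


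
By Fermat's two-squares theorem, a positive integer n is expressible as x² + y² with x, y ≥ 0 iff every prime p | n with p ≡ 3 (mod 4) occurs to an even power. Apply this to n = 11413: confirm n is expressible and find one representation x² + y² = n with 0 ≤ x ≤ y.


Step 1: Factor n = 11413 = 101 · 113.
Step 2: Check the mod-4 condition on each prime factor: 101 ≡ 1 (mod 4), exponent 1; 113 ≡ 1 (mod 4), exponent 1.
All primes ≡ 3 (mod 4) appear to even exponent (or don't appear), so by the two-squares theorem n IS expressible as a sum of two squares.
Step 3: Build a representation. Here n = 101 · 113 is a product of primes ≡ 1 (mod 4). Each prime p ≡ 1 (mod 4) is itself a sum of two squares; find a² by testing p − a² for a perfect square:
  101: 101 − 1² = 100 = 10² ⇒ 101 = 1² + 10².
  113: 113 − 1² = 112, 113 − 2² = 109, 113 − 3² = 104, 113 − 4² = 97, 113 − 5² = 88, 113 − 6² = 77, 113 − 7² = 64 = 8² ⇒ 113 = 7² + 8².
  Combine using the Brahmagupta–Fibonacci identity (a² + b²)(c² + d²) = (ac − bd)² + (ad + bc)² = (ac + bd)² + (ad − bc)²:
  101 · 113 = 11413: from (1² + 10²)(7² + 8²), take (1·7 − 10·8, 1·8 + 10·7) = (7 − 80, 8 + 70) = (-73, 78); dropping signs (only squares matter) gives (73, 78); check 73² + 78² = 5329 + 6084 = 11413 ✓.
Step 4: Order so x ≤ y and verify: 73² + 78² = 5329 + 6084 = 11413 = n. ✓

n = 11413 = 73² + 78² (one valid representation with x ≤ y).


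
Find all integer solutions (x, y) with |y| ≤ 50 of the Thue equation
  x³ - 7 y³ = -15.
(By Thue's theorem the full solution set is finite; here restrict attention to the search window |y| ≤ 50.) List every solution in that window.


The equation is x³ - 7y³ = -15. For fixed y, x³ = 7·y³ − 15, so a solution requires the RHS to be a perfect cube.
Strategy: iterate y from -50 to 50, compute RHS = 7·y³ − 15, and check whether it is a (positive or negative) perfect cube.
Check small values of y:
  y = 0: RHS = -15 is not a perfect cube.
  y = 1: RHS = -8 = (-2)³ ⇒ x = -2 works.
  y = -1: RHS = -22 is not a perfect cube.
  y = 2: RHS = 41 is not a perfect cube.
  y = -2: RHS = -71 is not a perfect cube.
  y = 3: RHS = 174 is not a perfect cube.
  y = -3: RHS = -204 is not a perfect cube.
Continuing, at y = -23: RHS = -85184 = (-44)³ ⇒ x = -44 works.
Searching the remaining y in |y| ≤ 50 finds no further solutions.
Collected solutions: (-2, 1), (-44, -23).

Solutions (with |y| ≤ 50): (-2, 1), (-44, -23).


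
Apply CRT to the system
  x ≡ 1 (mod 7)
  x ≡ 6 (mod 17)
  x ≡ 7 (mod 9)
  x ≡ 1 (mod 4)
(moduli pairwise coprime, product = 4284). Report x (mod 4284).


Product of moduli M = 7 · 17 · 9 · 4 = 4284.
Merge one congruence at a time:
  Start: x ≡ 1 (mod 7).
  Combine with x ≡ 6 (mod 17); new modulus lcm = 119.
    Write x = 1 + 7·t and substitute into x ≡ 6 (mod 17): 7·t ≡ 6 − 1 = 5 (mod 17).
    The inverse of 7 mod 17 is 5 (since 7·5 = 35 = 2·17 + 1), so t ≡ 5·5 = 25 ≡ 8 (mod 17).
    Then x = 1 + 7·8 = 57, valid modulo lcm(7, 17) = 119: x ≡ 57 (mod 119).
  Combine with x ≡ 7 (mod 9); new modulus lcm = 1071.
    Write x = 57 + 119·t and substitute into x ≡ 7 (mod 9): 119·t ≡ 7 − 57 = -50 (mod 9).
    Reduce coefficients mod 9: 2·t ≡ 4 (mod 9).
    The inverse of 2 mod 9 is 5 (since 2·5 = 10 = 1·9 + 1), so t ≡ 5·4 = 20 ≡ 2 (mod 9).
    Then x = 57 + 119·2 = 295, valid modulo lcm(119, 9) = 1071: x ≡ 295 (mod 1071).
  Combine with x ≡ 1 (mod 4); new modulus lcm = 4284.
    Write x = 295 + 1071·t and substitute into x ≡ 1 (mod 4): 1071·t ≡ 1 − 295 = -294 (mod 4).
    Reduce coefficients mod 4: 3·t ≡ 2 (mod 4).
    The inverse of 3 mod 4 is 3 (since 3·3 = 9 = 2·4 + 1), so t ≡ 3·2 = 6 ≡ 2 (mod 4).
    Then x = 295 + 1071·2 = 2437, valid modulo lcm(1071, 4) = 4284: x ≡ 2437 (mod 4284).
Verify against each original: 2437 mod 7 = 1, 2437 mod 17 = 6, 2437 mod 9 = 7, 2437 mod 4 = 1.

x ≡ 2437 (mod 4284).


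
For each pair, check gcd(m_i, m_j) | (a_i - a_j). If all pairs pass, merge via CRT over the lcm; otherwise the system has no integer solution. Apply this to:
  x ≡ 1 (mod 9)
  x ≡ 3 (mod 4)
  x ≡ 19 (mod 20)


Moduli 9, 4, 20 are not pairwise coprime, so CRT works modulo lcm(m_i) when all pairwise compatibility conditions hold.
Pairwise compatibility: gcd(m_i, m_j) must divide a_i - a_j for every pair.
Merge one congruence at a time:
  Start: x ≡ 1 (mod 9).
  Combine with x ≡ 3 (mod 4): gcd(9, 4) = 1; 3 - 1 = 2, which IS divisible by 1, so compatible.
    Write x = 1 + 9·t and substitute into x ≡ 3 (mod 4): 9·t ≡ 3 − 1 = 2 (mod 4).
    Reduce coefficients mod 4: 1·t ≡ 2 (mod 4).
    So t ≡ 2 (mod 4).
    Then x = 1 + 9·2 = 19, valid modulo lcm(9, 4) = 36: x ≡ 19 (mod 36).
  Combine with x ≡ 19 (mod 20): gcd(36, 20) = 4; 19 - 19 = 0, which IS divisible by 4, so compatible.
    Write x = 19 + 36·t and substitute into x ≡ 19 (mod 20): 36·t ≡ 19 − 19 = 0 (mod 20).
    Divide the congruence (and modulus) by g = 4: 9·t ≡ 0 (mod 5).
    Reduce coefficients mod 5: 4·t ≡ 0 (mod 5).
    The inverse of 4 mod 5 is 4 (since 4·4 = 16 = 3·5 + 1), so t ≡ 4·0 = 0 ≡ 0 (mod 5).
    Then x = 19 + 36·0 = 19, valid modulo lcm(36, 20) = 180: x ≡ 19 (mod 180).
Verify: 19 mod 9 = 1, 19 mod 4 = 3, 19 mod 20 = 19.

x ≡ 19 (mod 180).


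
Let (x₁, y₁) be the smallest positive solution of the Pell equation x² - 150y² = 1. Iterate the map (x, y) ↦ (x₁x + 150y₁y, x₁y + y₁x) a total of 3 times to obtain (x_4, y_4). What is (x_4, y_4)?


Step 1: Find the fundamental solution (x₁, y₁) of x² - 150y² = 1.
  Expand √150 as a continued fraction. a₀ = ⌊√150⌋ = 12; iterate m_{k+1} = d_k·a_k − m_k, d_{k+1} = (150 − m_{k+1}²)/d_k, a_{k+1} = ⌊(a₀ + m_{k+1})/d_{k+1}⌋ (starting m₀ = 0, d₀ = 1), with convergents p_k = a_k·p_{k-1} + p_{k-2}, q_k = a_k·q_{k-1} + q_{k-2} (p₋₁ = 1, q₋₁ = 0):
  k = 0: a₀ = 12; p₀/q₀ = 12/1; p₀² − 150·q₀² = 144 − 150 = -6.
  k = 1: m = 12, d = 6, a = ⌊(12 + 12)/6⌋ = 4; p/q = (4·12 + 1)/(4·1 + 0) = 49/4; p² − 150·q² = 2401 − 2400 = 1.
  The first convergent with p² − 150·q² = 1 gives the fundamental solution (x₁, y₁) = (49, 4).
Step 2: Apply the recurrence (x_{n+1}, y_{n+1}) = (x₁x_n + 150y₁y_n, x₁y_n + y₁x_n) repeatedly.
  From (x_1, y_1) = (49, 4): x_2 = 49·49 + 150·4·4 = 4801; y_2 = 49·4 + 4·49 = 392.
  From (x_2, y_2) = (4801, 392): x_3 = 49·4801 + 150·4·392 = 470449; y_3 = 49·392 + 4·4801 = 38412.
  From (x_3, y_3) = (470449, 38412): x_4 = 49·470449 + 150·4·38412 = 46099201; y_4 = 49·38412 + 4·470449 = 3763984.
Step 3: Verify x_4² - 150·y_4² = 2125136332838401 - 2125136332838400 = 1 (should be 1). ✓

(x_1, y_1) = (49, 4); (x_4, y_4) = (46099201, 3763984).


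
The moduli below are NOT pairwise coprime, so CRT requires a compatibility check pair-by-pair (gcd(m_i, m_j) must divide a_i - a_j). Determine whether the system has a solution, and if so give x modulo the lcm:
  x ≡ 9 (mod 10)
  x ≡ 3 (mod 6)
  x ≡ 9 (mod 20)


Moduli 10, 6, 20 are not pairwise coprime, so CRT works modulo lcm(m_i) when all pairwise compatibility conditions hold.
Pairwise compatibility: gcd(m_i, m_j) must divide a_i - a_j for every pair.
Merge one congruence at a time:
  Start: x ≡ 9 (mod 10).
  Combine with x ≡ 3 (mod 6): gcd(10, 6) = 2; 3 - 9 = -6, which IS divisible by 2, so compatible.
    Write x = 9 + 10·t and substitute into x ≡ 3 (mod 6): 10·t ≡ 3 − 9 = -6 (mod 6).
    Divide the congruence (and modulus) by g = 2: 5·t ≡ -3 (mod 3).
    Reduce coefficients mod 3: 2·t ≡ 0 (mod 3).
    The inverse of 2 mod 3 is 2 (since 2·2 = 4 = 1·3 + 1), so t ≡ 2·0 = 0 ≡ 0 (mod 3).
    Then x = 9 + 10·0 = 9, valid modulo lcm(10, 6) = 30: x ≡ 9 (mod 30).
  Combine with x ≡ 9 (mod 20): gcd(30, 20) = 10; 9 - 9 = 0, which IS divisible by 10, so compatible.
    Write x = 9 + 30·t and substitute into x ≡ 9 (mod 20): 30·t ≡ 9 − 9 = 0 (mod 20).
    Divide the congruence (and modulus) by g = 10: 3·t ≡ 0 (mod 2).
    Reduce coefficients mod 2: 1·t ≡ 0 (mod 2).
    So t ≡ 0 (mod 2).
    Then x = 9 + 30·0 = 9, valid modulo lcm(30, 20) = 60: x ≡ 9 (mod 60).
Verify: 9 mod 10 = 9, 9 mod 6 = 3, 9 mod 20 = 9.

x ≡ 9 (mod 60).


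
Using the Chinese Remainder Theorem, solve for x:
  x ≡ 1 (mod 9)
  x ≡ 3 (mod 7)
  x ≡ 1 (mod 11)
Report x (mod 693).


Moduli 9, 7, 11 are pairwise coprime; by CRT there is a unique solution modulo M = 9 · 7 · 11 = 693.
Solve pairwise, accumulating the modulus:
  Start with x ≡ 1 (mod 9).
  Combine with x ≡ 3 (mod 7): since gcd(9, 7) = 1, we get a unique residue mod 63.
    Write x = 1 + 9·t and substitute into x ≡ 3 (mod 7): 9·t ≡ 3 − 1 = 2 (mod 7).
    Reduce coefficients mod 7: 2·t ≡ 2 (mod 7).
    The inverse of 2 mod 7 is 4 (since 2·4 = 8 = 1·7 + 1), so t ≡ 4·2 = 8 ≡ 1 (mod 7).
    Then x = 1 + 9·1 = 10, valid modulo lcm(9, 7) = 63: x ≡ 10 (mod 63).
  Combine with x ≡ 1 (mod 11): since gcd(63, 11) = 1, we get a unique residue mod 693.
    Write x = 10 + 63·t and substitute into x ≡ 1 (mod 11): 63·t ≡ 1 − 10 = -9 (mod 11).
    Reduce coefficients mod 11: 8·t ≡ 2 (mod 11).
    The inverse of 8 mod 11 is 7 (since 8·7 = 56 = 5·11 + 1), so t ≡ 7·2 = 14 ≡ 3 (mod 11).
    Then x = 10 + 63·3 = 199, valid modulo lcm(63, 11) = 693: x ≡ 199 (mod 693).
Verify: 199 mod 9 = 1 ✓, 199 mod 7 = 3 ✓, 199 mod 11 = 1 ✓.

x ≡ 199 (mod 693).


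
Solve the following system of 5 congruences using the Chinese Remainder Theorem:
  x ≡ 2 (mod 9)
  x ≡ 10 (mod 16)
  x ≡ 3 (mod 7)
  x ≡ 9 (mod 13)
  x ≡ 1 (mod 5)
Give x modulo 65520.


Product of moduli M = 9 · 16 · 7 · 13 · 5 = 65520.
Merge one congruence at a time:
  Start: x ≡ 2 (mod 9).
  Combine with x ≡ 10 (mod 16); new modulus lcm = 144.
    Write x = 2 + 9·t and substitute into x ≡ 10 (mod 16): 9·t ≡ 10 − 2 = 8 (mod 16).
    The inverse of 9 mod 16 is 9 (since 9·9 = 81 = 5·16 + 1), so t ≡ 9·8 = 72 ≡ 8 (mod 16).
    Then x = 2 + 9·8 = 74, valid modulo lcm(9, 16) = 144: x ≡ 74 (mod 144).
  Combine with x ≡ 3 (mod 7); new modulus lcm = 1008.
    Write x = 74 + 144·t and substitute into x ≡ 3 (mod 7): 144·t ≡ 3 − 74 = -71 (mod 7).
    Reduce coefficients mod 7: 4·t ≡ 6 (mod 7).
    The inverse of 4 mod 7 is 2 (since 4·2 = 8 = 1·7 + 1), so t ≡ 2·6 = 12 ≡ 5 (mod 7).
    Then x = 74 + 144·5 = 794, valid modulo lcm(144, 7) = 1008: x ≡ 794 (mod 1008).
  Combine with x ≡ 9 (mod 13); new modulus lcm = 13104.
    Write x = 794 + 1008·t and substitute into x ≡ 9 (mod 13): 1008·t ≡ 9 − 794 = -785 (mod 13).
    Reduce coefficients mod 13: 7·t ≡ 8 (mod 13).
    The inverse of 7 mod 13 is 2 (since 7·2 = 14 = 1·13 + 1), so t ≡ 2·8 = 16 ≡ 3 (mod 13).
    Then x = 794 + 1008·3 = 3818, valid modulo lcm(1008, 13) = 13104: x ≡ 3818 (mod 13104).
  Combine with x ≡ 1 (mod 5); new modulus lcm = 65520.
    Write x = 3818 + 13104·t and substitute into x ≡ 1 (mod 5): 13104·t ≡ 1 − 3818 = -3817 (mod 5).
    Reduce coefficients mod 5: 4·t ≡ 3 (mod 5).
    The inverse of 4 mod 5 is 4 (since 4·4 = 16 = 3·5 + 1), so t ≡ 4·3 = 12 ≡ 2 (mod 5).
    Then x = 3818 + 13104·2 = 30026, valid modulo lcm(13104, 5) = 65520: x ≡ 30026 (mod 65520).
Verify against each original: 30026 mod 9 = 2, 30026 mod 16 = 10, 30026 mod 7 = 3, 30026 mod 13 = 9, 30026 mod 5 = 1.

x ≡ 30026 (mod 65520).


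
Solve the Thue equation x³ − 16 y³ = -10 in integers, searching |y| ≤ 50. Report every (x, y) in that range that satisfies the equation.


The equation is x³ - 16y³ = -10. For fixed y, x³ = 16·y³ − 10, so a solution requires the RHS to be a perfect cube.
Strategy: iterate y from -50 to 50, compute RHS = 16·y³ − 10, and check whether it is a (positive or negative) perfect cube.
Check small values of y:
  y = 0: RHS = -10 is not a perfect cube.
  y = 1: RHS = 6 is not a perfect cube.
  y = -1: RHS = -26 is not a perfect cube.
  y = 2: RHS = 118 is not a perfect cube.
  y = -2: RHS = -138 is not a perfect cube.
  y = 3: RHS = 422 is not a perfect cube.
  y = -3: RHS = -442 is not a perfect cube.
Continuing the search up to |y| = 50 finds no solutions either.
No (x, y) in the scanned range satisfies the equation.

No integer solutions with |y| ≤ 50.


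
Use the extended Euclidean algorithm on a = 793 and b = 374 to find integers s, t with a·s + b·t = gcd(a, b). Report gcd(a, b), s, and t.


Euclidean algorithm on (793, 374) — divide until remainder is 0:
  793 = 2 · 374 + 45
  374 = 8 · 45 + 14
  45 = 3 · 14 + 3
  14 = 4 · 3 + 2
  3 = 1 · 2 + 1
  2 = 2 · 1 + 0
gcd(793, 374) = 1.
Track Bezout coefficients alongside the remainders: start with r₀ = 793 = a·1 + b·0 (s = 1, t = 0) and r₁ = 374 = a·0 + b·1 (s = 0, t = 1); each new remainder r_{k+1} = r_{k-1} − q_k·r_k inherits s_{k+1} = s_{k-1} − q_k·s_k, t_{k+1} = t_{k-1} − q_k·t_k, so r_k = a·s_k + b·t_k at every step:
  q = 2: r = 45, s = 1 − 2·0 = 1, t = 0 − 2·1 = -2  (check: 793·1 + 374·(-2) = 45)
  q = 8: r = 14, s = 0 − 8·1 = -8, t = 1 − 8·(-2) = 17  (check: 793·(-8) + 374·17 = 14)
  q = 3: r = 3, s = 1 − 3·(-8) = 25, t = -2 − 3·17 = -53  (check: 793·25 + 374·(-53) = 3)
  q = 4: r = 2, s = -8 − 4·25 = -108, t = 17 − 4·(-53) = 229  (check: 793·(-108) + 374·229 = 2)
  q = 1: r = 1, s = 25 − 1·(-108) = 133, t = -53 − 1·229 = -282  (check: 793·133 + 374·(-282) = 1)
The row with r = 1 (the gcd) gives the Bezout coefficients s = 133, t = -282.
Result: 793 · (133) + 374 · (-282) = 1.

gcd(793, 374) = 1; s = 133, t = -282 (check: 793·133 + 374·(-282) = 1).


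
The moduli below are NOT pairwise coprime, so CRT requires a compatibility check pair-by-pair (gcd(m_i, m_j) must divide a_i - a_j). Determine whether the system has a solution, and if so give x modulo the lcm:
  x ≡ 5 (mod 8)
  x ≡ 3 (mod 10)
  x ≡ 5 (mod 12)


Moduli 8, 10, 12 are not pairwise coprime, so CRT works modulo lcm(m_i) when all pairwise compatibility conditions hold.
Pairwise compatibility: gcd(m_i, m_j) must divide a_i - a_j for every pair.
Merge one congruence at a time:
  Start: x ≡ 5 (mod 8).
  Combine with x ≡ 3 (mod 10): gcd(8, 10) = 2; 3 - 5 = -2, which IS divisible by 2, so compatible.
    Write x = 5 + 8·t and substitute into x ≡ 3 (mod 10): 8·t ≡ 3 − 5 = -2 (mod 10).
    Divide the congruence (and modulus) by g = 2: 4·t ≡ -1 (mod 5).
    Reduce coefficients mod 5: 4·t ≡ 4 (mod 5).
    The inverse of 4 mod 5 is 4 (since 4·4 = 16 = 3·5 + 1), so t ≡ 4·4 = 16 ≡ 1 (mod 5).
    Then x = 5 + 8·1 = 13, valid modulo lcm(8, 10) = 40: x ≡ 13 (mod 40).
  Combine with x ≡ 5 (mod 12): gcd(40, 12) = 4; 5 - 13 = -8, which IS divisible by 4, so compatible.
    Write x = 13 + 40·t and substitute into x ≡ 5 (mod 12): 40·t ≡ 5 − 13 = -8 (mod 12).
    Divide the congruence (and modulus) by g = 4: 10·t ≡ -2 (mod 3).
    Reduce coefficients mod 3: 1·t ≡ 1 (mod 3).
    So t ≡ 1 (mod 3).
    Then x = 13 + 40·1 = 53, valid modulo lcm(40, 12) = 120: x ≡ 53 (mod 120).
Verify: 53 mod 8 = 5, 53 mod 10 = 3, 53 mod 12 = 5.

x ≡ 53 (mod 120).
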